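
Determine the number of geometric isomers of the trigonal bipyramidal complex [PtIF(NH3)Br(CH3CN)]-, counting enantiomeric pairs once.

In a trigonal bipyramid the two axial positions differ from the three equatorial ones.
Exhaustive case analysis gives 10 geometric isomers.

10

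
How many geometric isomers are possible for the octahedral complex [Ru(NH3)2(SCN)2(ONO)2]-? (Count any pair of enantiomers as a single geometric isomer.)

The six octahedral sites form three mutually perpendicular trans pairs.
Systematic placement gives 5 geometric isomers: NH3 trans, SCN trans, ONO trans; NH3 trans, SCN cis, ONO cis; NH3 cis, SCN trans, ONO cis; NH3 cis, SCN cis, ONO cis (chiral); NH3 cis, SCN cis, ONO trans.

5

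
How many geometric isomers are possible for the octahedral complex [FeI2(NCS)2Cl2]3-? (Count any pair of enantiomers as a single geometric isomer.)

An octahedron has six vertices in three trans pairs; every non-trans pair is cis.
Working through the distinct placements yields 5 geometric isomers: I trans, NCS trans, Cl trans; I cis, NCS cis, Cl trans; I cis, NCS trans, Cl cis; I cis, NCS cis, Cl cis (chiral); I trans, NCS cis, Cl cis.

5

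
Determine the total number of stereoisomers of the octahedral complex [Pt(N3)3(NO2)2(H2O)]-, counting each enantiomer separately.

3

In an octahedral complex each vertex has one trans partner and four cis neighbours.
Systematic placement gives 3 geometric isomers: N3 mer, NO2 trans; N3 fac, NO2 cis; N3 mer, NO2 cis.
Each arrangement has an internal mirror plane or centre of symmetry, so none is chiral.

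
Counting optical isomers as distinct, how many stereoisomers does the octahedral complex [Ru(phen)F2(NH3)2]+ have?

An octahedron has six vertices in three trans pairs; every non-trans pair is cis.
Each phen is bidentate and must span two cis positions.
There are 3 geometric isomers: F trans, NH3 cis; F cis, NH3 cis (chiral); F cis, NH3 trans.
One of these lacks any improper symmetry element and so occurs as an enantiomeric pair, giving 3 + 1 = 4 stereoisomers in total.

4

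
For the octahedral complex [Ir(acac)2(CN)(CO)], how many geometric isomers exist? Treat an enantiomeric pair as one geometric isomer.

The six octahedral sites form three mutually perpendicular trans pairs.
Each acac is bidentate and must span two cis positions.
The distinct arrangements are (2 in all): CN and CO mutually trans; CN and CO mutually cis (chiral).

2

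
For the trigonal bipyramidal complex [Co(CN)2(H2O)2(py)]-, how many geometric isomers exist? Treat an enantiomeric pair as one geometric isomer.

5

Placing the ligands in turn and identifying arrangements related by rotation or reflection leaves 5 distinct geometric isomers.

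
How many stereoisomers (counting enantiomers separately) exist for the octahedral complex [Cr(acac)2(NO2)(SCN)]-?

3

An octahedron has six vertices in three trans pairs; every non-trans pair is cis.
Each acac is bidentate and must span two cis positions.
Working through the distinct placements yields 2 geometric isomers: NO2 and SCN mutually trans; NO2 and SCN mutually cis (chiral).
One of these lacks any improper symmetry element and so occurs as an enantiomeric pair, giving 2 + 1 = 3 stereoisomers in total.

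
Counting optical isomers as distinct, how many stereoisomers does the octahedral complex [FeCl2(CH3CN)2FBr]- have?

The six octahedral sites form three mutually perpendicular trans pairs.
Systematic placement gives 6 geometric isomers: Cl cis, CH3CN cis (3 arrangements, 2 chiral); Cl trans, CH3CN cis; Cl cis, CH3CN trans; Cl trans, CH3CN trans.
Of these, 2 lack any improper symmetry element and so occur as enantiomeric pairs, giving 6 + 2 = 8 stereoisomers in total.

8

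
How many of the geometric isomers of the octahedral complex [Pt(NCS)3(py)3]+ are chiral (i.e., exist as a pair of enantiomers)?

0

Working through the distinct placements yields 2 geometric isomers: NCS mer; NCS fac.
Each arrangement has an internal mirror plane or centre of symmetry, so none is chiral.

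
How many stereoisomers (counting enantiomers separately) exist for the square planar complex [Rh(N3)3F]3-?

1

A square has two trans pairs of vertices; adjacent vertices are cis.
Only one geometric arrangement is possible.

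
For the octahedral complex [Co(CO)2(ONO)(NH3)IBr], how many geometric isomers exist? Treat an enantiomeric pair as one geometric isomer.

Exhaustive case analysis gives 9 geometric isomers.

9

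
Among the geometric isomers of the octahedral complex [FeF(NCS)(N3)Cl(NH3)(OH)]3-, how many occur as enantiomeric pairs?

15

In an octahedral complex each vertex has one trans partner and four cis neighbours.
Placing the ligands in turn and identifying arrangements related by rotation or reflection leaves 15 distinct geometric isomers.
Of these, 15 lack any improper symmetry element and so occur as enantiomeric pairs, giving 15 + 15 = 30 stereoisomers in total.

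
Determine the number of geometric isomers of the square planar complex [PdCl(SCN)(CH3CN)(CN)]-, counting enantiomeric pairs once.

3

A square has two trans pairs of vertices; adjacent vertices are cis.
The distinct arrangements are (3 in all): (CH3CN/Cl trans, CN/SCN trans); (CH3CN/SCN trans, CN/Cl trans); (CH3CN/CN trans, Cl/SCN trans).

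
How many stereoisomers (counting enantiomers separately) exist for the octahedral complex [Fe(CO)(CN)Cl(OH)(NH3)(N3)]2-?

The six octahedral sites form three mutually perpendicular trans pairs.
Exhaustive case analysis gives 15 geometric isomers.
Of these, 15 lack any improper symmetry element and so occur as enantiomeric pairs, giving 15 + 15 = 30 stereoisomers in total.

30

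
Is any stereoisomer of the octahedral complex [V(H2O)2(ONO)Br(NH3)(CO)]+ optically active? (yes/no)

yes

In an octahedral complex each vertex has one trans partner and four cis neighbours.
Systematic enumeration (placing each ligand type in turn and discarding arrangements equivalent by rotation or reflection) gives 9 geometric isomers.
Of these, 6 lack any improper symmetry element and so occur as enantiomeric pairs, giving 9 + 6 = 15 stereoisomers in total.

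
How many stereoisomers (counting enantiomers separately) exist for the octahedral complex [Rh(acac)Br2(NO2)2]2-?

The six octahedral sites form three mutually perpendicular trans pairs.
Each acac is bidentate and must span two cis positions.
There are 3 geometric isomers: Br trans, NO2 cis; Br cis, NO2 cis (chiral); Br cis, NO2 trans.
One of these lacks any improper symmetry element and so occurs as an enantiomeric pair, giving 3 + 1 = 4 stereoisomers in total.

4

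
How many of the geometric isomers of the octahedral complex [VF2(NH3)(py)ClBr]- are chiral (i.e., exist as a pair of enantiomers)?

6

In an octahedral complex each vertex has one trans partner and four cis neighbours.
Placing the ligands in turn and identifying arrangements related by rotation or reflection leaves 9 distinct geometric isomers.
Of these, 6 lack any improper symmetry element and so occur as enantiomeric pairs, giving 9 + 6 = 15 stereoisomers in total.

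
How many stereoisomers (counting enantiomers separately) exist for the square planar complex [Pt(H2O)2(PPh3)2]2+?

2

In a square planar complex each vertex has one trans partner and two cis neighbours.
The distinct arrangements are (2 in all): H2O cis; H2O trans.
Each arrangement has an internal mirror plane or centre of symmetry, so none is chiral.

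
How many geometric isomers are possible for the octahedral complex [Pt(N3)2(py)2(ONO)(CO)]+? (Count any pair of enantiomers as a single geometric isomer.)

There are 6 geometric isomers: N3 cis, py trans; N3 cis, py cis (3 arrangements, 2 chiral); N3 trans, py trans; N3 trans, py cis.

6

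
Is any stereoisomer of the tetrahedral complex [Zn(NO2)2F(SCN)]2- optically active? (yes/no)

no

In a tetrahedral complex all four positions are equivalent and every pair of ligands is adjacent — there is no cis/trans distinction.
Only one geometric arrangement is possible.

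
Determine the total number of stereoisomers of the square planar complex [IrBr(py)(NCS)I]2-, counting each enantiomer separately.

3

A square has two trans pairs of vertices; adjacent vertices are cis.
Working through the distinct placements yields 3 geometric isomers: (Br/NCS trans, I/py trans); (Br/py trans, I/NCS trans); (Br/I trans, NCS/py trans).
Each arrangement has an internal mirror plane or centre of symmetry, so none is chiral.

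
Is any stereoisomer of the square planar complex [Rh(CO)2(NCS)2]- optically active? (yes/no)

A square has two trans pairs of vertices; adjacent vertices are cis.
There are 2 geometric isomers: CO cis; CO trans.
Each arrangement has an internal mirror plane or centre of symmetry, so none is chiral.

no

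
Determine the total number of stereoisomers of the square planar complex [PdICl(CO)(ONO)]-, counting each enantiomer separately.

3

In a square planar complex each vertex has one trans partner and two cis neighbours.
The distinct arrangements are (3 in all): (CO/I trans, Cl/ONO trans); (CO/ONO trans, Cl/I trans); (CO/Cl trans, I/ONO trans).
Each arrangement has an internal mirror plane or centre of symmetry, so none is chiral.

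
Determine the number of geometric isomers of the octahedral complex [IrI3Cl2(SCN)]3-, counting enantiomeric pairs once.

In an octahedral complex each vertex has one trans partner and four cis neighbours.
The distinct arrangements are (3 in all): I mer, Cl trans; I fac, Cl cis; I mer, Cl cis.

3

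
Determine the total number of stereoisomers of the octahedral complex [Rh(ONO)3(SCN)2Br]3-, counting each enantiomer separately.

3

Systematic placement gives 3 geometric isomers: ONO mer, SCN trans; ONO fac, SCN cis; ONO mer, SCN cis.
Each arrangement has an internal mirror plane or centre of symmetry, so none is chiral.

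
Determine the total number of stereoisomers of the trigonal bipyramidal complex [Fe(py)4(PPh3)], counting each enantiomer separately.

The distinct arrangements are (2 in all): PPh3 axial; PPh3 equatorial.
Each arrangement has an internal mirror plane or centre of symmetry, so none is chiral.

2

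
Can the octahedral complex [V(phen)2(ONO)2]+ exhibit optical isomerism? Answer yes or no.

The six octahedral sites form three mutually perpendicular trans pairs.
Each phen is bidentate and must span two cis positions.
Working through the distinct placements yields 2 geometric isomers: ONO trans; ONO cis (chiral).
One of these lacks any improper symmetry element and so occurs as an enantiomeric pair, giving 2 + 1 = 3 stereoisomers in total.

yes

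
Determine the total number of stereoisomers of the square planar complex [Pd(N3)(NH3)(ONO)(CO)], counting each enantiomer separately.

3

In a square planar complex each vertex has one trans partner and two cis neighbours.
The distinct arrangements are (3 in all): (CO/NH3 trans, N3/ONO trans); (CO/ONO trans, N3/NH3 trans); (CO/N3 trans, NH3/ONO trans).
Each arrangement has an internal mirror plane or centre of symmetry, so none is chiral.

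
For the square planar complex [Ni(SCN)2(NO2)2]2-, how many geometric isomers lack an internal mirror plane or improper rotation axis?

0

A square has two trans pairs of vertices; adjacent vertices are cis.
There are 2 geometric isomers: SCN cis; SCN trans.
Each arrangement has an internal mirror plane or centre of symmetry, so none is chiral.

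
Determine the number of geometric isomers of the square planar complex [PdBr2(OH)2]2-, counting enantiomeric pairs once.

In a square planar complex each vertex has one trans partner and two cis neighbours.
Working through the distinct placements yields 2 geometric isomers: Br cis; Br trans.

2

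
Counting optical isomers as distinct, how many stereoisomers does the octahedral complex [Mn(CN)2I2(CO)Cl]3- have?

8

An octahedron has six vertices in three trans pairs; every non-trans pair is cis.
Systematic placement gives 6 geometric isomers: CN trans, I trans; CN trans, I cis; CN cis, I trans; CN cis, I cis (3 arrangements, 2 chiral).
Of these, 2 lack any improper symmetry element and so occur as enantiomeric pairs, giving 6 + 2 = 8 stereoisomers in total.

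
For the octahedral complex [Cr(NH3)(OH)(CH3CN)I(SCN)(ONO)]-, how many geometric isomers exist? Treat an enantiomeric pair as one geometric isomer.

15

An octahedron has six vertices in three trans pairs; every non-trans pair is cis.
Exhaustive case analysis gives 15 geometric isomers.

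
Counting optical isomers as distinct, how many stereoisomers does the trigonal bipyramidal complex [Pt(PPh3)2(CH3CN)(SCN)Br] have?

10

A trigonal bipyramid has two axial and three equatorial sites, which are chemically inequivalent.
Exhaustive case analysis gives 7 geometric isomers.
Of these, 3 lack any improper symmetry element and so occur as enantiomeric pairs, giving 7 + 3 = 10 stereoisomers in total.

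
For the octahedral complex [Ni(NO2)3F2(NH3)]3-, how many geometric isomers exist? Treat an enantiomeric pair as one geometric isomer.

There are 3 geometric isomers: NO2 mer, F trans; NO2 mer, F cis; NO2 fac, F cis.

3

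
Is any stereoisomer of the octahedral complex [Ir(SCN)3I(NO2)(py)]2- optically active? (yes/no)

yes

Working through the distinct placements yields 4 geometric isomers: SCN mer (3 arrangements); SCN fac (chiral).
One of these lacks any improper symmetry element and so occurs as an enantiomeric pair, giving 4 + 1 = 5 stereoisomers in total.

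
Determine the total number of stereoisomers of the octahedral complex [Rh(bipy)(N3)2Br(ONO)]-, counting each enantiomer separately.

The six octahedral sites form three mutually perpendicular trans pairs.
Each bipy is bidentate and must span two cis positions.
The distinct arrangements are (4 in all): N3 cis (3 arrangements, 2 chiral); N3 trans.
Of these, 2 lack any improper symmetry element and so occur as enantiomeric pairs, giving 4 + 2 = 6 stereoisomers in total.

6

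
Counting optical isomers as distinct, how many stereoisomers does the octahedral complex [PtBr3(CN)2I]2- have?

3

An octahedron has six vertices in three trans pairs; every non-trans pair is cis.
The distinct arrangements are (3 in all): Br mer, CN cis; Br mer, CN trans; Br fac, CN cis.
Each arrangement has an internal mirror plane or centre of symmetry, so none is chiral.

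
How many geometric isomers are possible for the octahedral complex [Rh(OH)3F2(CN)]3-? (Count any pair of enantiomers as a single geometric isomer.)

3

In an octahedral complex each vertex has one trans partner and four cis neighbours.
Systematic placement gives 3 geometric isomers: OH mer, F cis; OH mer, F trans; OH fac, F cis.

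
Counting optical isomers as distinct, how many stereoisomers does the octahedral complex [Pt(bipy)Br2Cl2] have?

4

Each bipy is bidentate and must span two cis positions.
The distinct arrangements are (3 in all): Br trans, Cl cis; Br cis, Cl cis (chiral); Br cis, Cl trans.
One of these lacks any improper symmetry element and so occurs as an enantiomeric pair, giving 3 + 1 = 4 stereoisomers in total.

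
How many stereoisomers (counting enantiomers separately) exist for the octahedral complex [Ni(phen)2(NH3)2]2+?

In an octahedral complex each vertex has one trans partner and four cis neighbours.
Each phen is bidentate and must span two cis positions.
There are 2 geometric isomers: NH3 trans; NH3 cis (chiral).
One of these lacks any improper symmetry element and so occurs as an enantiomeric pair, giving 2 + 1 = 3 stereoisomers in total.

3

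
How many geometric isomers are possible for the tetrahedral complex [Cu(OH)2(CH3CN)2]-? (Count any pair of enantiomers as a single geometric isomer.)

1

In a tetrahedral complex all four positions are equivalent and every pair of ligands is adjacent — there is no cis/trans distinction.
Only one geometric arrangement is possible.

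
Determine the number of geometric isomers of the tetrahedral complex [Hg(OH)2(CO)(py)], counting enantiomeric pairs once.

1

All four vertices of a tetrahedron are equivalent and mutually adjacent, so cis/trans isomerism cannot arise.
Only one geometric arrangement is possible.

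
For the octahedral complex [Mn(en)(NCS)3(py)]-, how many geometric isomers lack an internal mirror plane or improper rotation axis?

0

An octahedron has six vertices in three trans pairs; every non-trans pair is cis.
Each en is bidentate and must span two cis positions.
Working through the distinct placements yields 2 geometric isomers: NCS mer; NCS fac.
Each arrangement has an internal mirror plane or centre of symmetry, so none is chiral.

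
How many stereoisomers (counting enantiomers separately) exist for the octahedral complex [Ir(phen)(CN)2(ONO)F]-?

6

In an octahedral complex each vertex has one trans partner and four cis neighbours.
Each phen is bidentate and must span two cis positions.
Systematic placement gives 4 geometric isomers: CN trans; CN cis (3 arrangements, 2 chiral).
Of these, 2 lack any improper symmetry element and so occur as enantiomeric pairs, giving 4 + 2 = 6 stereoisomers in total.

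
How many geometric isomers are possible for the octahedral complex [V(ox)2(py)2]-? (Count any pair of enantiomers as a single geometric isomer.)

2

In an octahedral complex each vertex has one trans partner and four cis neighbours.
Each ox is bidentate and must span two cis positions.
The distinct arrangements are (2 in all): py trans; py cis (chiral).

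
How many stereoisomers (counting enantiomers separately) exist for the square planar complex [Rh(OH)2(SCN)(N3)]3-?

The distinct arrangements are (2 in all): OH cis; OH trans.
Each arrangement has an internal mirror plane or centre of symmetry, so none is chiral.

2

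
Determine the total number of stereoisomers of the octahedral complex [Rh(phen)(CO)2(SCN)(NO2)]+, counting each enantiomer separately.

An octahedron has six vertices in three trans pairs; every non-trans pair is cis.
Each phen is bidentate and must span two cis positions.
Working through the distinct placements yields 4 geometric isomers: CO trans; CO cis (3 arrangements, 2 chiral).
Of these, 2 lack any improper symmetry element and so occur as enantiomeric pairs, giving 4 + 2 = 6 stereoisomers in total.

6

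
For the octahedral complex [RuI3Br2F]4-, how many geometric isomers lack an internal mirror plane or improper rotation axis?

0

An octahedron has six vertices in three trans pairs; every non-trans pair is cis.
Working through the distinct placements yields 3 geometric isomers: I mer, Br trans; I mer, Br cis; I fac, Br cis.
Each arrangement has an internal mirror plane or centre of symmetry, so none is chiral.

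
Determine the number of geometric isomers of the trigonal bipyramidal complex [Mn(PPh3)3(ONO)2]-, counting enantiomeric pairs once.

3

Systematic placement gives 3 geometric isomers: ONO both axial; ONO one axial, one equatorial; ONO both equatorial.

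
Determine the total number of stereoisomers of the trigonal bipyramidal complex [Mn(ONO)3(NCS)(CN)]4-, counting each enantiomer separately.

A trigonal bipyramid has two axial and three equatorial sites, which are chemically inequivalent.
Systematic placement gives 4 geometric isomers: NCS axial, CN axial; NCS equatorial, CN axial; NCS axial, CN equatorial; NCS equatorial, CN equatorial.
Each arrangement has an internal mirror plane or centre of symmetry, so none is chiral.

4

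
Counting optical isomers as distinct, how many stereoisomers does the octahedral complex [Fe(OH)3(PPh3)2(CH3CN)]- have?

3

The six octahedral sites form three mutually perpendicular trans pairs.
There are 3 geometric isomers: OH mer, PPh3 trans; OH fac, PPh3 cis; OH mer, PPh3 cis.
Each arrangement has an internal mirror plane or centre of symmetry, so none is chiral.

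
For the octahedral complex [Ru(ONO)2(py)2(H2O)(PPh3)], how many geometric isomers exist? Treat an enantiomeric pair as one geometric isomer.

6

In an octahedral complex each vertex has one trans partner and four cis neighbours.
Working through the distinct placements yields 6 geometric isomers: ONO cis, py trans; ONO cis, py cis (3 arrangements, 2 chiral); ONO trans, py trans; ONO trans, py cis.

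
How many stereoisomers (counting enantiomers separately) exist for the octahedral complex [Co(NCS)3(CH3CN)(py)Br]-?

There are 4 geometric isomers: NCS mer (3 arrangements); NCS fac (chiral).
One of these lacks any improper symmetry element and so occurs as an enantiomeric pair, giving 4 + 1 = 5 stereoisomers in total.

5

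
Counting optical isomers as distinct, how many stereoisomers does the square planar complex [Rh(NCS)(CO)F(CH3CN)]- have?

In a square planar complex each vertex has one trans partner and two cis neighbours.
Working through the distinct placements yields 3 geometric isomers: (CH3CN/F trans, CO/NCS trans); (CH3CN/NCS trans, CO/F trans); (CH3CN/CO trans, F/NCS trans).
Each arrangement has an internal mirror plane or centre of symmetry, so none is chiral.

3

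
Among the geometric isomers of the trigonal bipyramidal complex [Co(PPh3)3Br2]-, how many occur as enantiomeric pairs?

0

The distinct arrangements are (3 in all): Br both axial; Br one axial, one equatorial; Br both equatorial.
Each arrangement has an internal mirror plane or centre of symmetry, so none is chiral.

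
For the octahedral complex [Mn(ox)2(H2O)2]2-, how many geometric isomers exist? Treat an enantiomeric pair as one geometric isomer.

An octahedron has six vertices in three trans pairs; every non-trans pair is cis.
Each ox is bidentate and must span two cis positions.
Systematic placement gives 2 geometric isomers: H2O trans; H2O cis (chiral).

2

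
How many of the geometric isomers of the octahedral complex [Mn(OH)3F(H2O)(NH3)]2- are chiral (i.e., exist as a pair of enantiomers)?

In an octahedral complex each vertex has one trans partner and four cis neighbours.
The distinct arrangements are (4 in all): OH mer (3 arrangements); OH fac (chiral).
One of these lacks any improper symmetry element and so occurs as an enantiomeric pair, giving 4 + 1 = 5 stereoisomers in total.

1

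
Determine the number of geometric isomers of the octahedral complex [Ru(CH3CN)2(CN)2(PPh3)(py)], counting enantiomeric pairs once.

The six octahedral sites form three mutually perpendicular trans pairs.
The distinct arrangements are (6 in all): CH3CN trans, CN trans; CH3CN trans, CN cis; CH3CN cis, CN cis (3 arrangements, 2 chiral); CH3CN cis, CN trans.

6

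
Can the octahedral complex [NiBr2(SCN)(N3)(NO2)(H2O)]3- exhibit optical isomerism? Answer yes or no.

In an octahedral complex each vertex has one trans partner and four cis neighbours.
Systematic enumeration (placing each ligand type in turn and discarding arrangements equivalent by rotation or reflection) gives 9 geometric isomers.
Of these, 6 lack any improper symmetry element and so occur as enantiomeric pairs, giving 9 + 6 = 15 stereoisomers in total.

yes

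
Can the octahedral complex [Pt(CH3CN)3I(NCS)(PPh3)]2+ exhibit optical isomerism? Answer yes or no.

yes

Systematic placement gives 4 geometric isomers: CH3CN mer (3 arrangements); CH3CN fac (chiral).
One of these lacks any improper symmetry element and so occurs as an enantiomeric pair, giving 4 + 1 = 5 stereoisomers in total.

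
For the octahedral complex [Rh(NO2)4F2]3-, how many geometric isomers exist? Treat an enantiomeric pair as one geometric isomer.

2

In an octahedral complex each vertex has one trans partner and four cis neighbours.
The distinct arrangements are (2 in all): F trans; F cis.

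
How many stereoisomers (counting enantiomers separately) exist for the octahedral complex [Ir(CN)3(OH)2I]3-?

3

An octahedron has six vertices in three trans pairs; every non-trans pair is cis.
There are 3 geometric isomers: CN mer, OH trans; CN mer, OH cis; CN fac, OH cis.
Each arrangement has an internal mirror plane or centre of symmetry, so none is chiral.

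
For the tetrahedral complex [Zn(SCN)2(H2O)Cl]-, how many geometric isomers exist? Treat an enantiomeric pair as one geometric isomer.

1

In a tetrahedral complex all four positions are equivalent and every pair of ligands is adjacent — there is no cis/trans distinction.
Only one geometric arrangement is possible.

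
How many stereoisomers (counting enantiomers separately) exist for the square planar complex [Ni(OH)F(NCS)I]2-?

In a square planar complex each vertex has one trans partner and two cis neighbours.
There are 3 geometric isomers: (F/NCS trans, I/OH trans); (F/OH trans, I/NCS trans); (F/I trans, NCS/OH trans).
Each arrangement has an internal mirror plane or centre of symmetry, so none is chiral.

3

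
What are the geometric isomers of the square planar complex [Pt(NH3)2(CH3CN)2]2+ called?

cis and trans

The distinct arrangements are (2 in all): NH3 cis; NH3 trans.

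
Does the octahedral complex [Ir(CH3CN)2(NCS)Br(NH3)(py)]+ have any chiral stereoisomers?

yes

The six octahedral sites form three mutually perpendicular trans pairs.
Systematic enumeration (placing each ligand type in turn and discarding arrangements equivalent by rotation or reflection) gives 9 geometric isomers.
Of these, 6 lack any improper symmetry element and so occur as enantiomeric pairs, giving 9 + 6 = 15 stereoisomers in total.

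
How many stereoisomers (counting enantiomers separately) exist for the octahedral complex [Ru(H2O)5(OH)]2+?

1

The six octahedral sites form three mutually perpendicular trans pairs.
Only one geometric arrangement is possible.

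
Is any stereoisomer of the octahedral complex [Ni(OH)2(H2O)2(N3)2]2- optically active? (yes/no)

In an octahedral complex each vertex has one trans partner and four cis neighbours.
Systematic placement gives 5 geometric isomers: OH trans, H2O trans, N3 trans; OH cis, H2O trans, N3 cis; OH trans, H2O cis, N3 cis; OH cis, H2O cis, N3 cis (chiral); OH cis, H2O cis, N3 trans.
One of these lacks any improper symmetry element and so occurs as an enantiomeric pair, giving 5 + 1 = 6 stereoisomers in total.

yes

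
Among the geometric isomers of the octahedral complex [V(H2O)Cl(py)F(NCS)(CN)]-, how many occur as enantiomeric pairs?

15

Systematic enumeration (placing each ligand type in turn and discarding arrangements equivalent by rotation or reflection) gives 15 geometric isomers.
Of these, 15 lack any improper symmetry element and so occur as enantiomeric pairs, giving 15 + 15 = 30 stereoisomers in total.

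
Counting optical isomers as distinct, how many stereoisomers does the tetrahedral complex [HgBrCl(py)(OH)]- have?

All four vertices of a tetrahedron are equivalent and mutually adjacent, so cis/trans isomerism cannot arise.
Only one geometric arrangement is possible; it has no improper symmetry element, so it exists as a pair of enantiomers (2 stereoisomers).

2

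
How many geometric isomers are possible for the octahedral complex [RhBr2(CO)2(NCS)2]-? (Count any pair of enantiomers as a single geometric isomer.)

5

The distinct arrangements are (5 in all): Br trans, CO trans, NCS trans; Br trans, CO cis, NCS cis; Br cis, CO cis, NCS trans; Br cis, CO cis, NCS cis (chiral); Br cis, CO trans, NCS cis.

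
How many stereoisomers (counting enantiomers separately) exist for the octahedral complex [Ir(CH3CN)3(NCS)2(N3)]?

3

There are 3 geometric isomers: CH3CN mer, NCS trans; CH3CN mer, NCS cis; CH3CN fac, NCS cis.
Each arrangement has an internal mirror plane or centre of symmetry, so none is chiral.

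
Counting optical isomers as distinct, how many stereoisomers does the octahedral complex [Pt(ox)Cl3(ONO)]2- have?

2

Each ox is bidentate and must span two cis positions.
There are 2 geometric isomers: Cl mer; Cl fac.
Each arrangement has an internal mirror plane or centre of symmetry, so none is chiral.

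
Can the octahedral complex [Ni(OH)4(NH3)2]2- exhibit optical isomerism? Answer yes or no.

In an octahedral complex each vertex has one trans partner and four cis neighbours.
There are 2 geometric isomers: NH3 trans; NH3 cis.
Each arrangement has an internal mirror plane or centre of symmetry, so none is chiral.

no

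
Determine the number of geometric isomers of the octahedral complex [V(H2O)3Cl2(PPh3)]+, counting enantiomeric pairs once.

3

The distinct arrangements are (3 in all): H2O mer, Cl trans; H2O fac, Cl cis; H2O mer, Cl cis.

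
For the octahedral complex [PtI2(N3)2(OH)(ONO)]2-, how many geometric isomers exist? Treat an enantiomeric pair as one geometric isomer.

6

There are 6 geometric isomers: I trans, N3 trans; I trans, N3 cis; I cis, N3 cis (3 arrangements, 2 chiral); I cis, N3 trans.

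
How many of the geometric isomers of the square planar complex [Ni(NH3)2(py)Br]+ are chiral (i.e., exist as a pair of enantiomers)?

0

In a square planar complex each vertex has one trans partner and two cis neighbours.
Systematic placement gives 2 geometric isomers: NH3 cis; NH3 trans.
Each arrangement has an internal mirror plane or centre of symmetry, so none is chiral.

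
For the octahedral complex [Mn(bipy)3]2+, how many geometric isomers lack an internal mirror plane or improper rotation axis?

1

The six octahedral sites form three mutually perpendicular trans pairs.
Each bipy is bidentate and must span two cis positions.
Only one geometric arrangement is possible; it has no improper symmetry element, so it exists as a pair of enantiomers (2 stereoisomers).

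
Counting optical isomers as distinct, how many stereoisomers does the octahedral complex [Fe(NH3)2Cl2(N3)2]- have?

6

The six octahedral sites form three mutually perpendicular trans pairs.
Working through the distinct placements yields 5 geometric isomers: NH3 trans, Cl trans, N3 trans; NH3 cis, Cl trans, N3 cis; NH3 trans, Cl cis, N3 cis; NH3 cis, Cl cis, N3 cis (chiral); NH3 cis, Cl cis, N3 trans.
One of these lacks any improper symmetry element and so occurs as an enantiomeric pair, giving 5 + 1 = 6 stereoisomers in total.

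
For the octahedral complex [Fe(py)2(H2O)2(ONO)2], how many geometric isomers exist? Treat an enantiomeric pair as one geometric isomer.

An octahedron has six vertices in three trans pairs; every non-trans pair is cis.
Systematic placement gives 5 geometric isomers: py trans, H2O trans, ONO trans; py cis, H2O trans, ONO cis; py trans, H2O cis, ONO cis; py cis, H2O cis, ONO cis (chiral); py cis, H2O cis, ONO trans.

5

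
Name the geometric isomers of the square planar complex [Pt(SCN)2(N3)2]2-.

In a square planar complex each vertex has one trans partner and two cis neighbours.
Working through the distinct placements yields 2 geometric isomers: SCN cis; SCN trans.

cis and trans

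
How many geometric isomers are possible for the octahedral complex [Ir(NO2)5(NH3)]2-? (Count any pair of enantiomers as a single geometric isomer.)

In an octahedral complex each vertex has one trans partner and four cis neighbours.
Only one geometric arrangement is possible.

1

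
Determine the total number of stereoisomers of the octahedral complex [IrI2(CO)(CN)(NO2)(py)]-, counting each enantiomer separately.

An octahedron has six vertices in three trans pairs; every non-trans pair is cis.
Exhaustive case analysis gives 9 geometric isomers.
Of these, 6 lack any improper symmetry element and so occur as enantiomeric pairs, giving 9 + 6 = 15 stereoisomers in total.

15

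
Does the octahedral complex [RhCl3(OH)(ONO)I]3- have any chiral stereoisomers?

yes

There are 4 geometric isomers: Cl mer (3 arrangements); Cl fac (chiral).
One of these lacks any improper symmetry element and so occurs as an enantiomeric pair, giving 4 + 1 = 5 stereoisomers in total.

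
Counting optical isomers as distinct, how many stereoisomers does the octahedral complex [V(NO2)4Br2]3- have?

The distinct arrangements are (2 in all): Br trans; Br cis.
Each arrangement has an internal mirror plane or centre of symmetry, so none is chiral.

2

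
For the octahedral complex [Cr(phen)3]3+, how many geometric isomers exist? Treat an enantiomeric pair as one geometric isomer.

1

Each phen is bidentate and must span two cis positions.
Only one geometric arrangement is possible; it has no improper symmetry element, so it exists as a pair of enantiomers (2 stereoisomers).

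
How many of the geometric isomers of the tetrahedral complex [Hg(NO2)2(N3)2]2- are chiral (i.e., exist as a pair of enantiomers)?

In a tetrahedral complex all four positions are equivalent and every pair of ligands is adjacent — there is no cis/trans distinction.
Only one geometric arrangement is possible.

0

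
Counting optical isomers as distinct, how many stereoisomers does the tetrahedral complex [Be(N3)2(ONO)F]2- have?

1

Only one geometric arrangement is possible.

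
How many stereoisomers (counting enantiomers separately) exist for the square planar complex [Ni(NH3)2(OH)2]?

2

A square has two trans pairs of vertices; adjacent vertices are cis.
The distinct arrangements are (2 in all): NH3 cis; NH3 trans.
Each arrangement has an internal mirror plane or centre of symmetry, so none is chiral.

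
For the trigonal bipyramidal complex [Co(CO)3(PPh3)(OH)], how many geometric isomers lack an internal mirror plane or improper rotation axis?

0

A trigonal bipyramid has two axial and three equatorial sites, which are chemically inequivalent.
Working through the distinct placements yields 4 geometric isomers: PPh3 equatorial, OH equatorial; PPh3 equatorial, OH axial; PPh3 axial, OH equatorial; PPh3 axial, OH axial.
Each arrangement has an internal mirror plane or centre of symmetry, so none is chiral.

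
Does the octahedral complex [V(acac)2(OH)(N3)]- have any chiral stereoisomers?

yes

Each acac is bidentate and must span two cis positions.
Working through the distinct placements yields 2 geometric isomers: OH and N3 mutually trans; OH and N3 mutually cis (chiral).
One of these lacks any improper symmetry element and so occurs as an enantiomeric pair, giving 2 + 1 = 3 stereoisomers in total.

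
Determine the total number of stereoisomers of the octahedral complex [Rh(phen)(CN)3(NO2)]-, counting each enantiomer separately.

The six octahedral sites form three mutually perpendicular trans pairs.
Each phen is bidentate and must span two cis positions.
There are 2 geometric isomers: CN mer; CN fac.
Each arrangement has an internal mirror plane or centre of symmetry, so none is chiral.

2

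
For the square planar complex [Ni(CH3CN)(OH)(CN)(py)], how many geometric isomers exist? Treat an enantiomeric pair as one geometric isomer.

A square has two trans pairs of vertices; adjacent vertices are cis.
Working through the distinct placements yields 3 geometric isomers: (CH3CN/OH trans, CN/py trans); (CH3CN/py trans, CN/OH trans); (CH3CN/CN trans, OH/py trans).

3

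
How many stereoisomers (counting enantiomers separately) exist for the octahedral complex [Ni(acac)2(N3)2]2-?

An octahedron has six vertices in three trans pairs; every non-trans pair is cis.
Each acac is bidentate and must span two cis positions.
There are 2 geometric isomers: N3 trans; N3 cis (chiral).
One of these lacks any improper symmetry element and so occurs as an enantiomeric pair, giving 2 + 1 = 3 stereoisomers in total.

3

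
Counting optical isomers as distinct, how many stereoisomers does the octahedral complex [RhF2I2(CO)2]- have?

In an octahedral complex each vertex has one trans partner and four cis neighbours.
The distinct arrangements are (5 in all): F trans, I trans, CO trans; F cis, I cis, CO trans; F cis, I trans, CO cis; F cis, I cis, CO cis (chiral); F trans, I cis, CO cis.
One of these lacks any improper symmetry element and so occurs as an enantiomeric pair, giving 5 + 1 = 6 stereoisomers in total.

6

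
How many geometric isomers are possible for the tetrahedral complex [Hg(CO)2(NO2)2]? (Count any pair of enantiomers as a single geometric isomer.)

Only one geometric arrangement is possible.

1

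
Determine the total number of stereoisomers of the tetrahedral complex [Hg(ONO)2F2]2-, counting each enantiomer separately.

All four vertices of a tetrahedron are equivalent and mutually adjacent, so cis/trans isomerism cannot arise.
Only one geometric arrangement is possible.

1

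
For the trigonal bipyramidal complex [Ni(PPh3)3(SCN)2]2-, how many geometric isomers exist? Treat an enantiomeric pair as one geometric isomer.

There are 3 geometric isomers: SCN both equatorial; SCN one axial, one equatorial; SCN both axial.

3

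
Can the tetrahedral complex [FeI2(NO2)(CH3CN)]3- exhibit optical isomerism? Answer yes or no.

All four vertices of a tetrahedron are equivalent and mutually adjacent, so cis/trans isomerism cannot arise.
Only one geometric arrangement is possible.

no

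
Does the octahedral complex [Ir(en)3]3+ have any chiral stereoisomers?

The six octahedral sites form three mutually perpendicular trans pairs.
Each en is bidentate and must span two cis positions.
Only one geometric arrangement is possible; it has no improper symmetry element, so it exists as a pair of enantiomers (2 stereoisomers).

yes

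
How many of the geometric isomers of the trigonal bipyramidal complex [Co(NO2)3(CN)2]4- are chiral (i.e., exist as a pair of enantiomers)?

In a trigonal bipyramid the two axial positions differ from the three equatorial ones.
There are 3 geometric isomers: CN both axial; CN one axial, one equatorial; CN both equatorial.
Each arrangement has an internal mirror plane or centre of symmetry, so none is chiral.

0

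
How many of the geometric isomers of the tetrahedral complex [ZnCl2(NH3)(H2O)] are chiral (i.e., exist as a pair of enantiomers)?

Only one geometric arrangement is possible.

0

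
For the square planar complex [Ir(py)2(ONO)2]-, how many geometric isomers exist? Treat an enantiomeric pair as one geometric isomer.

2

A square has two trans pairs of vertices; adjacent vertices are cis.
Systematic placement gives 2 geometric isomers: py cis; py trans.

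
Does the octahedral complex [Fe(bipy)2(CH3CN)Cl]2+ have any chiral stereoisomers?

yes

An octahedron has six vertices in three trans pairs; every non-trans pair is cis.
Each bipy is bidentate and must span two cis positions.
There are 2 geometric isomers: CH3CN and Cl mutually trans; CH3CN and Cl mutually cis (chiral).
One of these lacks any improper symmetry element and so occurs as an enantiomeric pair, giving 2 + 1 = 3 stereoisomers in total.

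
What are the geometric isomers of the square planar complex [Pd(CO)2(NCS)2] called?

There are 2 geometric isomers: CO cis; CO trans.

cis and trans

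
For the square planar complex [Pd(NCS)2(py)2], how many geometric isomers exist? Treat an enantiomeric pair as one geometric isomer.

2

The distinct arrangements are (2 in all): NCS cis; NCS trans.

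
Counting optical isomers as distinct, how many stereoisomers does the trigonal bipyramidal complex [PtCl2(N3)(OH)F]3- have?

10

Placing the ligands in turn and identifying arrangements related by rotation or reflection leaves 7 distinct geometric isomers.
Of these, 3 lack any improper symmetry element and so occur as enantiomeric pairs, giving 7 + 3 = 10 stereoisomers in total.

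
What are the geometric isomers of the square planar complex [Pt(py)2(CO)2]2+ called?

There are 2 geometric isomers: py cis; py trans.

cis and trans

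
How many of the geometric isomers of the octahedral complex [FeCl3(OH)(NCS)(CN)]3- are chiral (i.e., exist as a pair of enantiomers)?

An octahedron has six vertices in three trans pairs; every non-trans pair is cis.
The distinct arrangements are (4 in all): Cl mer (3 arrangements); Cl fac (chiral).
One of these lacks any improper symmetry element and so occurs as an enantiomeric pair, giving 4 + 1 = 5 stereoisomers in total.

1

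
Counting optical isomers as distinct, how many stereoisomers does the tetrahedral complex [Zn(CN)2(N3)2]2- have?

In a tetrahedral complex all four positions are equivalent and every pair of ligands is adjacent — there is no cis/trans distinction.
Only one geometric arrangement is possible.

1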